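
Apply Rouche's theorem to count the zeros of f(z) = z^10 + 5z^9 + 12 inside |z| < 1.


Step 1: On |z| = 1 the three terms have sizes |z^10| = 1^10 = 1, |5z^9| = 5*1^9 = 5, |12| = 12
Step 2: The dominant term is g(z) = 12; let h(z) = z^10 + 5z^9 so f = g + h
Step 3: On |z| = 1: |g| = 12 and |h| <= 1 + 5 = 6
Step 4: Since 12 > 6, |h| < |g| on |z| = 1, so by Rouche f has the same number of zeros as g inside |z| < 1
Step 5: g(z) = 12 is a nonzero constant with no zeros inside |z| < 1. Answer = 0

0


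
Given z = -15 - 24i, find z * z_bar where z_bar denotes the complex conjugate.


Step 1: conj(z) = -15 + 24i
Step 2: z * conj(z) = (-15)^2 + (-24)^2
Step 3: = 225 + 576 = 801

801


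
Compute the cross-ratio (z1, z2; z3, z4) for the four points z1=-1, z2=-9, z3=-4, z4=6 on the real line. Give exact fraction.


Step 1: (z1-z3)(z2-z4) = 3 * (-15) = -45
Step 2: (z1-z4)(z2-z3) = (-7) * (-5) = 35
Step 3: Cross-ratio = -45/35 = -9/7

-9/7


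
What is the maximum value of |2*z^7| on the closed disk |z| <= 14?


Step 1: On |z| = 14, |f(z)| = 2 * |z|^7 = 2 * 14^7
Step 2: By maximum modulus principle, maximum is on boundary.
Step 3: Maximum = 2 * 105413504 = 210827008

210827008


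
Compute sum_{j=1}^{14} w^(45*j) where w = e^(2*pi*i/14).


Step 1: The sum sum_{j=1}^{n} w^(k*j) equals n if n | k, else 0.
Step 2: Here n = 14, k = 45
Step 3: Does n divide k? 14 | 45 -> False
Step 4: Sum = 0

0


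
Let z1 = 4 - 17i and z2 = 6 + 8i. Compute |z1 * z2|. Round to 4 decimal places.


Step 1: |z1| = sqrt(4^2 + (-17)^2) = sqrt(305)
Step 2: |z2| = sqrt(6^2 + 8^2) = sqrt(100)
Step 3: |z1*z2| = |z1|*|z2| = sqrt(305) * sqrt(100) = sqrt(305 * 100) = sqrt(30500)
Step 4: = 174.6425

174.6425


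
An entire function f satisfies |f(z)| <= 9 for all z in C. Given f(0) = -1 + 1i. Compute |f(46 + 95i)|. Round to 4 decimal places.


Step 1: By Liouville's theorem, a bounded entire function is constant.
Step 2: f(z) = f(0) = -1 + 1i for all z.
Step 3: |f(w)| = |-1 + 1i| = sqrt(1 + 1)
Step 4: = 1.4142

1.4142


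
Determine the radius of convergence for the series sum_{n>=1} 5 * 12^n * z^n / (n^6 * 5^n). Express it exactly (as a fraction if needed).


Step 1: General term a_n = 5 * 12^n / (n^6 * 5^n)
Step 2: By the root test, |a_n|^(1/n) = 5^(1/n) * 12 / (n^(6/n) * 5) -> 12/5 as n -> infinity (since 5^(1/n) -> 1 and n^(6/n) -> 1)
Step 3: R = 1/lim|a_n|^(1/n) = 5/12

5/12


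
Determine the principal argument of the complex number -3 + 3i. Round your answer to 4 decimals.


Step 1: z = -3 + 3i
Step 2: arg(z) = atan2(3, -3)
Step 3: arg(z) = 2.3562

2.3562


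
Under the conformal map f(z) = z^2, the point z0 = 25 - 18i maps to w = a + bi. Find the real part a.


Step 1: z0 = 25 - 18i
Step 2: z0^2 = 25^2 - (-18)^2 - 900i
Step 3: real part = 625 - 324 = 301

301


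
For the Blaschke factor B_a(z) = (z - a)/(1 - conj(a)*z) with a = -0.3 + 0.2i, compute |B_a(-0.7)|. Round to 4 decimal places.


Step 1: Numerator z0 - a = -0.7 - (-0.3 + 0.2i) = -0.4 - 0.2i
Step 2: Denominator 1 - conj(a)*z0 = 1 - (-0.3 - 0.2i)*(-0.7) = 0.79 - 0.14i
Step 3: |z0 - a|^2 = (-0.4)^2 + (-0.2)^2 = 0.2; |1 - conj(a)*z0|^2 = 0.79^2 + (-0.14)^2 = 0.6437
Step 4: |B_a(-0.7)| = sqrt(0.2 / 0.6437) = sqrt(0.310704)
Step 5: = 0.5574

0.5574


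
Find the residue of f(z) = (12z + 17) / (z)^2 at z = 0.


Step 1: Pole of order 2 at z = 0
Step 2: Res = lim d/dz [(z)^2 * f(z)] as z -> 0
Step 3: (z)^2 * f(z) = 12z + 17
Step 4: d/dz[12z + 17] = 12

12


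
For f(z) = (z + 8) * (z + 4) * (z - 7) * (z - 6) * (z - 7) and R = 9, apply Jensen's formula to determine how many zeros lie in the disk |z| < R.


Jensen's formula: (1/2pi)*integral log|f(Re^it)|dt = log|f(0)| + sum_{|a_k|<R} log(R/|a_k|)
Step 1: f(0) = 8 * 4 * (-7) * (-6) * (-7) = -9408
Step 2: log|f(0)| = log|-8| + log|-4| + log|7| + log|6| + log|7| = 9.1493
Step 3: Zeros inside |z| < 9: -8, -4, 7, 6, 7
Step 4: Jensen sum = log(9/8) + log(9/4) + log(9/7) + log(9/6) + log(9/7) = 1.8368
Step 5: n(R) = number of terms in the Jensen sum = count of zeros inside |z| < 9 = 5

5


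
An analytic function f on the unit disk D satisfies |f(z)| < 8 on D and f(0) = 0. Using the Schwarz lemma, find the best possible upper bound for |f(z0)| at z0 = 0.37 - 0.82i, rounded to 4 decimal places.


Step 1: g = f/8 maps D -> D with g(0) = 0, so by the Schwarz lemma |g(z)| <= |z|, i.e. |f(z)| <= 8|z|; this is sharp (f(z) = 8z).
Step 2: |z0|^2 = 0.37^2 + (-0.82)^2 = 0.8093
Step 3: |z0| = sqrt(0.8093) = 0.899611
Step 4: Best bound = 8 * |z0| = 8 * 0.899611 = 7.1969

7.1969


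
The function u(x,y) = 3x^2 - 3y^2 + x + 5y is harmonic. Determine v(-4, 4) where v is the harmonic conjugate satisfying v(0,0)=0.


Step 1: v_x = -u_y = 6y - 5
Step 2: v_y = u_x = 6x + 1
Step 3: v = 6xy - 5x + y + C
Step 4: v(0,0) = 0 => C = 0
Step 5: v(-4, 4) = -72

-72


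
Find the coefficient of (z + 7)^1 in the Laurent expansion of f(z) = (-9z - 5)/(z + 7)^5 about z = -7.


Step 1: Write the numerator in powers of (z + 7): -9z - 5 = -9(z + 7) + (-9*(-7) - 5) = -9(z + 7) + 58
Step 2: Divide by (z + 7)^5: f(z) = 58(z + 7)^(-5) - 9(z + 7)^(-4)
Step 3: This finite sum is the Laurent series of f about z = -7.
Step 4: Only the powers -5 and -4 appear, so the coefficient of (z + 7)^1 = 0

0


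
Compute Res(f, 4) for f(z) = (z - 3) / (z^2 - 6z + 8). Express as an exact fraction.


Step 1: Q(z) = z^2 - 6z + 8 = (z - 4)(z - 2)
Step 2: Q'(z) = 2z - 6
Step 3: Q'(4) = 2, P(4) = 1
Step 4: Res = P(4)/Q'(4) = 1/2 = 1/2

1/2


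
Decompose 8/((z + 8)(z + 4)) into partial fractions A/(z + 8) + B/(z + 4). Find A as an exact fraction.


Step 1: Multiply both sides by (z + 8) and set z = -8
Step 2: A = 8 / (-8 + 4)
Step 3: A = 8 / (-4)
Step 4: A = -2

-2


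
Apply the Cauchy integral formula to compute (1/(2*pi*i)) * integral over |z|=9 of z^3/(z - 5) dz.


Step 1: f(z) = z^3, a = 5 is inside |z| = 9
Step 2: By Cauchy integral formula: (1/(2pi*i)) * integral = f(a)
Step 3: f(5) = 5^3 = 125

125


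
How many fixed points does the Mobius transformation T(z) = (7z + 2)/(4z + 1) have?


Step 1: Fixed points satisfy T(z) = z
Step 2: 4z^2 - 6z - 2 = 0
Step 3: Discriminant = (-6)^2 - 4*4*(-2) = 68
Step 4: Number of fixed points = 2

2


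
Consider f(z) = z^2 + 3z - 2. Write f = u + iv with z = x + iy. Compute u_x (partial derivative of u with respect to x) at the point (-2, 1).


Step 1: f(z) = (x+iy)^2 + 3(x+iy) - 2
Step 2: u = (x^2 - y^2) + 3x - 2
Step 3: u_x = 2x + 3
Step 4: At (-2, 1): u_x = -4 + 3 = -1

-1


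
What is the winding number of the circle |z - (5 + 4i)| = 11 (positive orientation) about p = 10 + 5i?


Step 1: Center c = (5, 4), radius = 11
Step 2: |p - c|^2 = 5^2 + 1^2 = 26
Step 3: r^2 = 121
Step 4: |p-c| < r so winding number = 1

1


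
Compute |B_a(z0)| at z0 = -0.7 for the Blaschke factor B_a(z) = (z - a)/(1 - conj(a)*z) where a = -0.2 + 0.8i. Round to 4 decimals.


Step 1: Numerator z0 - a = -0.7 - (-0.2 + 0.8i) = -0.5 - 0.8i
Step 2: Denominator 1 - conj(a)*z0 = 1 - (-0.2 - 0.8i)*(-0.7) = 0.86 - 0.56i
Step 3: |z0 - a|^2 = (-0.5)^2 + (-0.8)^2 = 0.89; |1 - conj(a)*z0|^2 = 0.86^2 + (-0.56)^2 = 1.0532
Step 4: |B_a(-0.7)| = sqrt(0.89 / 1.0532) = sqrt(0.845044)
Step 5: = 0.9193

0.9193


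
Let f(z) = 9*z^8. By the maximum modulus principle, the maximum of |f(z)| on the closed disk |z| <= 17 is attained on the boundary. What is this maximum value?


Step 1: On |z| = 17, |f(z)| = 9 * |z|^8 = 9 * 17^8
Step 2: By maximum modulus principle, maximum is on boundary.
Step 3: Maximum = 9 * 6975757441 = 62781816969

62781816969


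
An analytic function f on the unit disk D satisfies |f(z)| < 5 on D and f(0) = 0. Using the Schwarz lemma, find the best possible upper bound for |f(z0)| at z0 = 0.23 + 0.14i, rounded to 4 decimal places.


Step 1: g = f/5 maps D -> D with g(0) = 0, so by the Schwarz lemma |g(z)| <= |z|, i.e. |f(z)| <= 5|z|; this is sharp (f(z) = 5z).
Step 2: |z0|^2 = 0.23^2 + 0.14^2 = 0.0725
Step 3: |z0| = sqrt(0.0725) = 0.269258
Step 4: Best bound = 5 * |z0| = 5 * 0.269258 = 1.3463

1.3463


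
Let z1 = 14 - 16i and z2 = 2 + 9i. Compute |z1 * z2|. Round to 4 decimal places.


Step 1: |z1| = sqrt(14^2 + (-16)^2) = sqrt(452)
Step 2: |z2| = sqrt(2^2 + 9^2) = sqrt(85)
Step 3: |z1*z2| = |z1|*|z2| = sqrt(452) * sqrt(85) = sqrt(452 * 85) = sqrt(38420)
Step 4: = 196.0102

196.0102


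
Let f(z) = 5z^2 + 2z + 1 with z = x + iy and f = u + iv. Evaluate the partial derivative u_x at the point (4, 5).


Step 1: f(z) = 5(x+iy)^2 + 2(x+iy) + 1
Step 2: u = 5(x^2 - y^2) + 2x + 1
Step 3: u_x = 10x + 2
Step 4: At (4, 5): u_x = 40 + 2 = 42

42


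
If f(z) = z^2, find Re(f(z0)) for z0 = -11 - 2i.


Step 1: z0 = -11 - 2i
Step 2: z0^2 = (-11)^2 - (-2)^2 + 44i
Step 3: real part = 121 - 4 = 117

117


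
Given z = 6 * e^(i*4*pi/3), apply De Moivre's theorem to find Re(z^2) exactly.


Step 1: By De Moivre's theorem, z^2 = 6^2 * e^(i*2*4*pi/3) = 36 * (cos(8*pi/3) + i*sin(8*pi/3))
Step 2: |z|^2 = 6^2 = 36
Step 3: Reduce the angle mod 2*pi: 8*pi/3 - 2*pi = 2*pi/3
Step 4: cos(2*pi/3) = -1/2
Step 5: Re(z^2) = 36 * (-1/2) = -18

-18


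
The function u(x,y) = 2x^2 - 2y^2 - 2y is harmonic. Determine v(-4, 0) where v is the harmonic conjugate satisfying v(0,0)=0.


Step 1: v_x = -u_y = 4y + 2
Step 2: v_y = u_x = 4x + 0
Step 3: v = 4xy + 2x + C
Step 4: v(0,0) = 0 => C = 0
Step 5: v(-4, 0) = -8

-8


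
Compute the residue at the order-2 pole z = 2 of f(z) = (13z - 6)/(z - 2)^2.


Step 1: Pole of order 2 at z = 2
Step 2: Res = lim d/dz [(z - 2)^2 * f(z)] as z -> 2
Step 3: (z - 2)^2 * f(z) = 13z - 6
Step 4: d/dz[13z - 6] = 13

13


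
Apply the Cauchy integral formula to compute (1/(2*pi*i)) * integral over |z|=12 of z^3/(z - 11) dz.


Step 1: f(z) = z^3, a = 11 is inside |z| = 12
Step 2: By Cauchy integral formula: (1/(2pi*i)) * integral = f(a)
Step 3: f(11) = 11^3 = 1331

1331


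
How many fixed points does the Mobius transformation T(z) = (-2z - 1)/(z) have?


Step 1: Fixed points satisfy T(z) = z
Step 2: z^2 + 2z + 1 = 0
Step 3: Discriminant = 2^2 - 4*1*1 = 0
Step 4: Number of fixed points = 1

1


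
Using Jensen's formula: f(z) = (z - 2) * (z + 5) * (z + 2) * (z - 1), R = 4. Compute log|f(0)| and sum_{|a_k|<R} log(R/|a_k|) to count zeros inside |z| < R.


Jensen's formula: (1/2pi)*integral log|f(Re^it)|dt = log|f(0)| + sum_{|a_k|<R} log(R/|a_k|)
Step 1: f(0) = (-2) * 5 * 2 * (-1) = 20
Step 2: log|f(0)| = log|2| + log|-5| + log|-2| + log|1| = 2.9957
Step 3: Zeros inside |z| < 4: 2, -2, 1
Step 4: Jensen sum = log(4/2) + log(4/2) + log(4/1) = 2.7726
Step 5: n(R) = number of terms in the Jensen sum = count of zeros inside |z| < 4 = 3

3


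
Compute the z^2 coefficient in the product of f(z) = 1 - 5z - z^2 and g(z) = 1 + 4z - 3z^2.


Step 1: z^2 term in f*g comes from: (1)*(-3z^2) + (-5z)*(4z) + (-z^2)*(1)
Step 2: = -3 - 20 - 1
Step 3: = -24

-24


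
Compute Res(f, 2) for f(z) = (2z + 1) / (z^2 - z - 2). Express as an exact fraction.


Step 1: Q(z) = z^2 - z - 2 = (z - 2)(z + 1)
Step 2: Q'(z) = 2z - 1
Step 3: Q'(2) = 3, P(2) = 5
Step 4: Res = P(2)/Q'(2) = 5/3 = 5/3

5/3


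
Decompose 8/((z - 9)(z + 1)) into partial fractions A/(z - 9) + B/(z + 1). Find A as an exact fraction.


Step 1: Multiply both sides by (z - 9) and set z = 9
Step 2: A = 8 / (9 + 1)
Step 3: A = 8 / 10
Step 4: A = 4/5

4/5


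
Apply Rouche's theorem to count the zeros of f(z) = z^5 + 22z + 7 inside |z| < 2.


Step 1: On |z| = 2 the three terms have sizes |z^5| = 2^5 = 32, |22z| = 22*2 = 44, |7| = 7
Step 2: The dominant term is g(z) = 22z; let h(z) = z^5 + 7 so f = g + h
Step 3: On |z| = 2: |g| = 44 and |h| <= 32 + 7 = 39
Step 4: Since 44 > 39, |h| < |g| on |z| = 2, so by Rouche f has the same number of zeros as g inside |z| < 2
Step 5: g(z) = 22z has 1 zero (at the origin, multiplicity 1) inside |z| < 2. Answer = 1

1


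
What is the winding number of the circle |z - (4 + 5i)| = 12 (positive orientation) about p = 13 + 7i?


Step 1: Center c = (4, 5), radius = 12
Step 2: |p - c|^2 = 9^2 + 2^2 = 85
Step 3: r^2 = 144
Step 4: |p-c| < r so winding number = 1

1


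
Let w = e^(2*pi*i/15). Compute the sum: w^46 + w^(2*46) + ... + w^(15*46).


Step 1: The sum sum_{j=1}^{n} w^(k*j) equals n if n | k, else 0.
Step 2: Here n = 15, k = 46
Step 3: Does n divide k? 15 | 46 -> False
Step 4: Sum = 0

0


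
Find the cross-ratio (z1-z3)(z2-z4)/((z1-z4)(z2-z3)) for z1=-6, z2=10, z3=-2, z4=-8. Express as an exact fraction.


Step 1: (z1-z3)(z2-z4) = (-4) * 18 = -72
Step 2: (z1-z4)(z2-z3) = 2 * 12 = 24
Step 3: Cross-ratio = -72/24 = -3

-3


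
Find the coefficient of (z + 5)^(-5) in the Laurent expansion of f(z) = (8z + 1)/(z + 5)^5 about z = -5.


Step 1: Write the numerator in powers of (z + 5): 8z + 1 = 8(z + 5) + (8*(-5) + 1) = 8(z + 5) - 39
Step 2: Divide by (z + 5)^5: f(z) = -39(z + 5)^(-5) + 8(z + 5)^(-4)
Step 3: This finite sum is the Laurent series of f about z = -5.
Step 4: Coefficient of (z + 5)^(-5) = 8*(-5) + 1 = -39

-39


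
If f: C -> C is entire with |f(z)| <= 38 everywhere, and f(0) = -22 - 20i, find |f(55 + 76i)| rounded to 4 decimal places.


Step 1: By Liouville's theorem, a bounded entire function is constant.
Step 2: f(z) = f(0) = -22 - 20i for all z.
Step 3: |f(w)| = |-22 - 20i| = sqrt(484 + 400)
Step 4: = 29.7321

29.7321


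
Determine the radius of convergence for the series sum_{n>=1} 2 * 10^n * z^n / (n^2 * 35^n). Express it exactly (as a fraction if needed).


Step 1: General term a_n = 2 * 10^n / (n^2 * 35^n)
Step 2: By the root test, |a_n|^(1/n) = 2^(1/n) * 10 / (n^(2/n) * 35) -> 10/35 as n -> infinity (since 2^(1/n) -> 1 and n^(2/n) -> 1)
Step 3: R = 1/lim|a_n|^(1/n) = 35/10 = 7/2

7/2


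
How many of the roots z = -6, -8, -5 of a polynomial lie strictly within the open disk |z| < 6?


Step 1: Check each root:
  z = -6: |-6| = 6 >= 6
  z = -8: |-8| = 8 >= 6
  z = -5: |-5| = 5 < 6
Step 2: Count = 1

1


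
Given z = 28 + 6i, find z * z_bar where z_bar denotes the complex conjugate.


Step 1: conj(z) = 28 - 6i
Step 2: z * conj(z) = 28^2 + 6^2
Step 3: = 784 + 36 = 820

820


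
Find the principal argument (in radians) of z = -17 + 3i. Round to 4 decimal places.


Step 1: z = -17 + 3i
Step 2: arg(z) = atan2(3, -17)
Step 3: arg(z) = 2.9669

2.9669


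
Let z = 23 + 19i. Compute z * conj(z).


Step 1: conj(z) = 23 - 19i
Step 2: z * conj(z) = 23^2 + 19^2
Step 3: = 529 + 361 = 890

890


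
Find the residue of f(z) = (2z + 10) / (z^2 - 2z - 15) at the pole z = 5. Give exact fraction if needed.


Step 1: Q(z) = z^2 - 2z - 15 = (z - 5)(z + 3)
Step 2: Q'(z) = 2z - 2
Step 3: Q'(5) = 8, P(5) = 20
Step 4: Res = P(5)/Q'(5) = 20/8 = 5/2

5/2


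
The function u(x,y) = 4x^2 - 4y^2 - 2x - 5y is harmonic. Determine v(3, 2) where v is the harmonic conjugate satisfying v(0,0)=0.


Step 1: v_x = -u_y = 8y + 5
Step 2: v_y = u_x = 8x - 2
Step 3: v = 8xy + 5x - 2y + C
Step 4: v(0,0) = 0 => C = 0
Step 5: v(3, 2) = 59

59


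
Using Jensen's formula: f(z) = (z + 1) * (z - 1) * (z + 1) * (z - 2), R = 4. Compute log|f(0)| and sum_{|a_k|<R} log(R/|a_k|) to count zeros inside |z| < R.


Jensen's formula: (1/2pi)*integral log|f(Re^it)|dt = log|f(0)| + sum_{|a_k|<R} log(R/|a_k|)
Step 1: f(0) = 1 * (-1) * 1 * (-2) = 2
Step 2: log|f(0)| = log|-1| + log|1| + log|-1| + log|2| = 0.6931
Step 3: Zeros inside |z| < 4: -1, 1, -1, 2
Step 4: Jensen sum = log(4/1) + log(4/1) + log(4/1) + log(4/2) = 4.852
Step 5: n(R) = number of terms in the Jensen sum = count of zeros inside |z| < 4 = 4

4


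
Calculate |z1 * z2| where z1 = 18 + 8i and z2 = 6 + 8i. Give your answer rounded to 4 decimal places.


Step 1: |z1| = sqrt(18^2 + 8^2) = sqrt(388)
Step 2: |z2| = sqrt(6^2 + 8^2) = sqrt(100)
Step 3: |z1*z2| = |z1|*|z2| = sqrt(388) * sqrt(100) = sqrt(388 * 100) = sqrt(38800)
Step 4: = 196.9772

196.9772


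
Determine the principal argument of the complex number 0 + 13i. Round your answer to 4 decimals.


Step 1: z = 0 + 13i
Step 2: arg(z) = atan2(13, 0)
Step 3: arg(z) = 1.5708

1.5708


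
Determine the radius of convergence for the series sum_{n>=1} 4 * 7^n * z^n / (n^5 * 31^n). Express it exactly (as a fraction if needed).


Step 1: General term a_n = 4 * 7^n / (n^5 * 31^n)
Step 2: By the root test, |a_n|^(1/n) = 4^(1/n) * 7 / (n^(5/n) * 31) -> 7/31 as n -> infinity (since 4^(1/n) -> 1 and n^(5/n) -> 1)
Step 3: R = 1/lim|a_n|^(1/n) = 31/7

31/7


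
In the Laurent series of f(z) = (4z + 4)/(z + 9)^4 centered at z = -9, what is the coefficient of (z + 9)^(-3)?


Step 1: Write the numerator in powers of (z + 9): 4z + 4 = 4(z + 9) + (4*(-9) + 4) = 4(z + 9) - 32
Step 2: Divide by (z + 9)^4: f(z) = -32(z + 9)^(-4) + 4(z + 9)^(-3)
Step 3: This finite sum is the Laurent series of f about z = -9.
Step 4: Coefficient of (z + 9)^(-3) = coefficient of (z + 9) in the re-centred numerator = 4

4


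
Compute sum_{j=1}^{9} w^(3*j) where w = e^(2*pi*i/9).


Step 1: The sum sum_{j=1}^{n} w^(k*j) equals n if n | k, else 0.
Step 2: Here n = 9, k = 3
Step 3: Does n divide k? 9 | 3 -> False
Step 4: Sum = 0

0


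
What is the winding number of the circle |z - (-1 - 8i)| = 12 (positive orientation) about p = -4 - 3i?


Step 1: Center c = (-1, -8), radius = 12
Step 2: |p - c|^2 = (-3)^2 + 5^2 = 34
Step 3: r^2 = 144
Step 4: |p-c| < r so winding number = 1

1


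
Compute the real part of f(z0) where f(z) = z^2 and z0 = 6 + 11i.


Step 1: z0 = 6 + 11i
Step 2: z0^2 = 6^2 - 11^2 + 132i
Step 3: real part = 36 - 121 = -85

-85


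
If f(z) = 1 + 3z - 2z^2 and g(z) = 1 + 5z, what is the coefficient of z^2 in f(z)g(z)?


Step 1: z^2 term in f*g comes from: (1)*(0) + (3z)*(5z) + (-2z^2)*(1)
Step 2: = 0 + 15 - 2
Step 3: = 13

13


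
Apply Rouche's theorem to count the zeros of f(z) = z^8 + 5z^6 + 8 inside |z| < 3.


Step 1: On |z| = 3 the three terms have sizes |z^8| = 3^8 = 6561, |5z^6| = 5*3^6 = 3645, |8| = 8
Step 2: The dominant term is g(z) = z^8; let h(z) = 5z^6 + 8 so f = g + h
Step 3: On |z| = 3: |g| = 6561 and |h| <= 3645 + 8 = 3653
Step 4: Since 6561 > 3653, |h| < |g| on |z| = 3, so by Rouche f has the same number of zeros as g inside |z| < 3
Step 5: g(z) = z^8 has 8 zeros (all at the origin) inside |z| < 3. Answer = 8

8


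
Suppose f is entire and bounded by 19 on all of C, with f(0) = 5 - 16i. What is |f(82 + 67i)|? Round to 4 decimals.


Step 1: By Liouville's theorem, a bounded entire function is constant.
Step 2: f(z) = f(0) = 5 - 16i for all z.
Step 3: |f(w)| = |5 - 16i| = sqrt(25 + 256)
Step 4: = 16.7631

16.7631


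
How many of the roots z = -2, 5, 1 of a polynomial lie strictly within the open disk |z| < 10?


Step 1: Check each root:
  z = -2: |-2| = 2 < 10
  z = 5: |5| = 5 < 10
  z = 1: |1| = 1 < 10
Step 2: Count = 3

3


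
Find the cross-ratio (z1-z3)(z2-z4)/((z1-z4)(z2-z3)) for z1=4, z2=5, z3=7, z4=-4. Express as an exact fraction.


Step 1: (z1-z3)(z2-z4) = (-3) * 9 = -27
Step 2: (z1-z4)(z2-z3) = 8 * (-2) = -16
Step 3: Cross-ratio = 27/16 = 27/16

27/16


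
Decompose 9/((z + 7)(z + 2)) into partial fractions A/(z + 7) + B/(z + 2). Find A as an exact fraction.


Step 1: Multiply both sides by (z + 7) and set z = -7
Step 2: A = 9 / (-7 + 2)
Step 3: A = 9 / (-5)
Step 4: A = -9/5

-9/5


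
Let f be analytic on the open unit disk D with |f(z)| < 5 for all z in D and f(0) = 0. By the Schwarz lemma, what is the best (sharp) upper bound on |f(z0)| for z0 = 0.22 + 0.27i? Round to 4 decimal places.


Step 1: g = f/5 maps D -> D with g(0) = 0, so by the Schwarz lemma |g(z)| <= |z|, i.e. |f(z)| <= 5|z|; this is sharp (f(z) = 5z).
Step 2: |z0|^2 = 0.22^2 + 0.27^2 = 0.1213
Step 3: |z0| = sqrt(0.1213) = 0.348281
Step 4: Best bound = 5 * |z0| = 5 * 0.348281 = 1.7414

1.7414


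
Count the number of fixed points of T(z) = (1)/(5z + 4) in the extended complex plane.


Step 1: Fixed points satisfy T(z) = z
Step 2: 5z^2 + 4z - 1 = 0
Step 3: Discriminant = 4^2 - 4*5*(-1) = 36
Step 4: Number of fixed points = 2

2


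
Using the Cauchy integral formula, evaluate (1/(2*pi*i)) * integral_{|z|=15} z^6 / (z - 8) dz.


Step 1: f(z) = z^6, a = 8 is inside |z| = 15
Step 2: By Cauchy integral formula: (1/(2pi*i)) * integral = f(a)
Step 3: f(8) = 8^6 = 262144

262144


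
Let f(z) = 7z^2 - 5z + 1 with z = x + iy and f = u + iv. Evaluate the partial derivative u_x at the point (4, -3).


Step 1: f(z) = 7(x+iy)^2 - 5(x+iy) + 1
Step 2: u = 7(x^2 - y^2) - 5x + 1
Step 3: u_x = 14x - 5
Step 4: At (4, -3): u_x = 56 - 5 = 51

51


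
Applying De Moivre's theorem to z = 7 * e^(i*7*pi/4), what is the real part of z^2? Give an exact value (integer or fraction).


Step 1: By De Moivre's theorem, z^2 = 7^2 * e^(i*2*7*pi/4) = 49 * (cos(7*pi/2) + i*sin(7*pi/2))
Step 2: |z|^2 = 7^2 = 49
Step 3: Reduce the angle mod 2*pi: 7*pi/2 - 2*pi = 3*pi/2
Step 4: cos(3*pi/2) = 0
Step 5: Re(z^2) = 49 * 0 = 0

0


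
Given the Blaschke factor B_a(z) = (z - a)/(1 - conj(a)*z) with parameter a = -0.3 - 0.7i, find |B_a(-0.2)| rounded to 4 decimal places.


Step 1: Numerator z0 - a = -0.2 - (-0.3 - 0.7i) = 0.1 + 0.7i
Step 2: Denominator 1 - conj(a)*z0 = 1 - (-0.3 + 0.7i)*(-0.2) = 0.94 + 0.14i
Step 3: |z0 - a|^2 = 0.1^2 + 0.7^2 = 0.5; |1 - conj(a)*z0|^2 = 0.94^2 + 0.14^2 = 0.9032
Step 4: |B_a(-0.2)| = sqrt(0.5 / 0.9032) = sqrt(0.553587)
Step 5: = 0.744

0.744


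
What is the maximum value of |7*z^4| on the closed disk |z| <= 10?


Step 1: On |z| = 10, |f(z)| = 7 * |z|^4 = 7 * 10^4
Step 2: By maximum modulus principle, maximum is on boundary.
Step 3: Maximum = 7 * 10000 = 70000

70000


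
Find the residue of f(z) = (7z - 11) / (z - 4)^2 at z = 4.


Step 1: Pole of order 2 at z = 4
Step 2: Res = lim d/dz [(z - 4)^2 * f(z)] as z -> 4
Step 3: (z - 4)^2 * f(z) = 7z - 11
Step 4: d/dz[7z - 11] = 7

7


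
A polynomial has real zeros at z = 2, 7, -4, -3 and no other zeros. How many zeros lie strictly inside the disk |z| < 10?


Step 1: Check each root:
  z = 2: |2| = 2 < 10
  z = 7: |7| = 7 < 10
  z = -4: |-4| = 4 < 10
  z = -3: |-3| = 3 < 10
Step 2: Count = 4

4


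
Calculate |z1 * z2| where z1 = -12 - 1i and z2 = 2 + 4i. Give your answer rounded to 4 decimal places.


Step 1: |z1| = sqrt((-12)^2 + (-1)^2) = sqrt(145)
Step 2: |z2| = sqrt(2^2 + 4^2) = sqrt(20)
Step 3: |z1*z2| = |z1|*|z2| = sqrt(145) * sqrt(20) = sqrt(145 * 20) = sqrt(2900)
Step 4: = 53.8516

53.8516


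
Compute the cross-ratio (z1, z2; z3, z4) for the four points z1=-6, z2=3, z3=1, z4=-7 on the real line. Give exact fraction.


Step 1: (z1-z3)(z2-z4) = (-7) * 10 = -70
Step 2: (z1-z4)(z2-z3) = 1 * 2 = 2
Step 3: Cross-ratio = -70/2 = -35

-35


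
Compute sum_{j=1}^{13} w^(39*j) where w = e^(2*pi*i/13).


Step 1: The sum sum_{j=1}^{n} w^(k*j) equals n if n | k, else 0.
Step 2: Here n = 13, k = 39
Step 3: Does n divide k? 13 | 39 -> True
Step 4: Sum = 13

13


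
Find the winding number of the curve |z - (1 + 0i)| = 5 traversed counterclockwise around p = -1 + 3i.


Step 1: Center c = (1, 0), radius = 5
Step 2: |p - c|^2 = (-2)^2 + 3^2 = 13
Step 3: r^2 = 25
Step 4: |p-c| < r so winding number = 1

1


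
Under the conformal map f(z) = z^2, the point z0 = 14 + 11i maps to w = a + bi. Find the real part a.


Step 1: z0 = 14 + 11i
Step 2: z0^2 = 14^2 - 11^2 + 308i
Step 3: real part = 196 - 121 = 75

75


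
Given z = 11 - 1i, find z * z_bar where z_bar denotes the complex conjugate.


Step 1: conj(z) = 11 + 1i
Step 2: z * conj(z) = 11^2 + (-1)^2
Step 3: = 121 + 1 = 122

122


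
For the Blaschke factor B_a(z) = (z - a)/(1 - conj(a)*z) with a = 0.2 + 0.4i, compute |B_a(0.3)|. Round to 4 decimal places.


Step 1: Numerator z0 - a = 0.3 - (0.2 + 0.4i) = 0.1 - 0.4i
Step 2: Denominator 1 - conj(a)*z0 = 1 - (0.2 - 0.4i)*0.3 = 0.94 + 0.12i
Step 3: |z0 - a|^2 = 0.1^2 + (-0.4)^2 = 0.17; |1 - conj(a)*z0|^2 = 0.94^2 + 0.12^2 = 0.898
Step 4: |B_a(0.3)| = sqrt(0.17 / 0.898) = sqrt(0.18931)
Step 5: = 0.4351

0.4351


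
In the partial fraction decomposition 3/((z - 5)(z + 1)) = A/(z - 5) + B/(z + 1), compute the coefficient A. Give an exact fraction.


Step 1: Multiply both sides by (z - 5) and set z = 5
Step 2: A = 3 / (5 + 1)
Step 3: A = 3 / 6
Step 4: A = 1/2

1/2


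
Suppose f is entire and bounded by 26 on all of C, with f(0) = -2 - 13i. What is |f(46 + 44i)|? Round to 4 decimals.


Step 1: By Liouville's theorem, a bounded entire function is constant.
Step 2: f(z) = f(0) = -2 - 13i for all z.
Step 3: |f(w)| = |-2 - 13i| = sqrt(4 + 169)
Step 4: = 13.1529

13.1529


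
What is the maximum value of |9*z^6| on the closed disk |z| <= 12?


Step 1: On |z| = 12, |f(z)| = 9 * |z|^6 = 9 * 12^6
Step 2: By maximum modulus principle, maximum is on boundary.
Step 3: Maximum = 9 * 2985984 = 26873856

26873856


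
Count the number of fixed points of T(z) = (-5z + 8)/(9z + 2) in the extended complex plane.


Step 1: Fixed points satisfy T(z) = z
Step 2: 9z^2 + 7z - 8 = 0
Step 3: Discriminant = 7^2 - 4*9*(-8) = 337
Step 4: Number of fixed points = 2

2


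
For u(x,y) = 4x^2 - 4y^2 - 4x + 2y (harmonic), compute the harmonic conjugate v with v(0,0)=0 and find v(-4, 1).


Step 1: v_x = -u_y = 8y - 2
Step 2: v_y = u_x = 8x - 4
Step 3: v = 8xy - 2x - 4y + C
Step 4: v(0,0) = 0 => C = 0
Step 5: v(-4, 1) = -28

-28


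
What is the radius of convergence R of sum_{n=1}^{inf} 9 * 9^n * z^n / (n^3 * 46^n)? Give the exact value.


Step 1: General term a_n = 9 * 9^n / (n^3 * 46^n)
Step 2: By the root test, |a_n|^(1/n) = 9^(1/n) * 9 / (n^(3/n) * 46) -> 9/46 as n -> infinity (since 9^(1/n) -> 1 and n^(3/n) -> 1)
Step 3: R = 1/lim|a_n|^(1/n) = 46/9

46/9


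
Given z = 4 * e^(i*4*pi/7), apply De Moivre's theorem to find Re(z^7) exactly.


Step 1: By De Moivre's theorem, z^7 = 4^7 * e^(i*7*4*pi/7) = 16384 * (cos(4*pi) + i*sin(4*pi))
Step 2: |z|^7 = 4^7 = 16384
Step 3: Reduce the angle mod 2*pi: 4*pi - 4*pi = 0
Step 4: cos(0) = 1
Step 5: Re(z^7) = 16384 * 1 = 16384

16384


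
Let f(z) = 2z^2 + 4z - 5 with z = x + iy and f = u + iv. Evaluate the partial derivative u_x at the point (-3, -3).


Step 1: f(z) = 2(x+iy)^2 + 4(x+iy) - 5
Step 2: u = 2(x^2 - y^2) + 4x - 5
Step 3: u_x = 4x + 4
Step 4: At (-3, -3): u_x = -12 + 4 = -8

-8


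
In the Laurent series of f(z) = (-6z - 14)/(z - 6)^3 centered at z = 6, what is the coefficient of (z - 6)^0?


Step 1: Write the numerator in powers of (z - 6): -6z - 14 = -6(z - 6) + (-6*6 - 14) = -6(z - 6) - 50
Step 2: Divide by (z - 6)^3: f(z) = -50(z - 6)^(-3) - 6(z - 6)^(-2)
Step 3: This finite sum is the Laurent series of f about z = 6.
Step 4: Only the powers -3 and -2 appear, so the coefficient of (z - 6)^0 = 0

0


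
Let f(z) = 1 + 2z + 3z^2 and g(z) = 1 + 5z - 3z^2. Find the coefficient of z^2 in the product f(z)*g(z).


Step 1: z^2 term in f*g comes from: (1)*(-3z^2) + (2z)*(5z) + (3z^2)*(1)
Step 2: = -3 + 10 + 3
Step 3: = 10

10


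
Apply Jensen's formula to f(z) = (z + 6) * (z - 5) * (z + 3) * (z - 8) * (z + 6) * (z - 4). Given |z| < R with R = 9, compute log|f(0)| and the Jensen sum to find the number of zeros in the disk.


Jensen's formula: (1/2pi)*integral log|f(Re^it)|dt = log|f(0)| + sum_{|a_k|<R} log(R/|a_k|)
Step 1: f(0) = 6 * (-5) * 3 * (-8) * 6 * (-4) = -17280
Step 2: log|f(0)| = log|-6| + log|5| + log|-3| + log|8| + log|-6| + log|4| = 9.7573
Step 3: Zeros inside |z| < 9: -6, 5, -3, 8, -6, 4
Step 4: Jensen sum = log(9/6) + log(9/5) + log(9/3) + log(9/8) + log(9/6) + log(9/4) = 3.426
Step 5: n(R) = number of terms in the Jensen sum = count of zeros inside |z| < 9 = 6

6


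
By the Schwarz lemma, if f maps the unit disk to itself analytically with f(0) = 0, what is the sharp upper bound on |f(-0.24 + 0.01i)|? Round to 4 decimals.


Step 1: Schwarz lemma: if f: D -> D is analytic with f(0) = 0, then |f(z)| <= |z| for all z in D, and this is sharp (f(z) = z).
Step 2: |z0|^2 = (-0.24)^2 + 0.01^2 = 0.0577
Step 3: |z0| = sqrt(0.0577) = 0.240208
Step 4: Best bound = |z0| = 0.2402

0.2402


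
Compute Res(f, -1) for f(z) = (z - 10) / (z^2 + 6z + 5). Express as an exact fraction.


Step 1: Q(z) = z^2 + 6z + 5 = (z + 1)(z + 5)
Step 2: Q'(z) = 2z + 6
Step 3: Q'(-1) = 4, P(-1) = -11
Step 4: Res = P(-1)/Q'(-1) = -11/4 = -11/4

-11/4


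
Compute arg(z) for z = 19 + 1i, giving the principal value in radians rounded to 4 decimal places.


Step 1: z = 19 + 1i
Step 2: arg(z) = atan2(1, 19)
Step 3: arg(z) = 0.0526

0.0526


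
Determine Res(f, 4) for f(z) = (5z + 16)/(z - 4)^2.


Step 1: Pole of order 2 at z = 4
Step 2: Res = lim d/dz [(z - 4)^2 * f(z)] as z -> 4
Step 3: (z - 4)^2 * f(z) = 5z + 16
Step 4: d/dz[5z + 16] = 5

5


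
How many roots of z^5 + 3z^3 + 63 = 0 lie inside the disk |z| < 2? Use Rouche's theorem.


Step 1: On |z| = 2 the three terms have sizes |z^5| = 2^5 = 32, |3z^3| = 3*2^3 = 24, |63| = 63
Step 2: The dominant term is g(z) = 63; let h(z) = z^5 + 3z^3 so f = g + h
Step 3: On |z| = 2: |g| = 63 and |h| <= 32 + 24 = 56
Step 4: Since 63 > 56, |h| < |g| on |z| = 2, so by Rouche f has the same number of zeros as g inside |z| < 2
Step 5: g(z) = 63 is a nonzero constant with no zeros inside |z| < 2. Answer = 0

0


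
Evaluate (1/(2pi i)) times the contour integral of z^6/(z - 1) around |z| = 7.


Step 1: f(z) = z^6, a = 1 is inside |z| = 7
Step 2: By Cauchy integral formula: (1/(2pi*i)) * integral = f(a)
Step 3: f(1) = 1^6 = 1

1


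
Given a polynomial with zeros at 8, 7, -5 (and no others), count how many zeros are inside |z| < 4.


Step 1: Check each root:
  z = 8: |8| = 8 >= 4
  z = 7: |7| = 7 >= 4
  z = -5: |-5| = 5 >= 4
Step 2: Count = 0

0


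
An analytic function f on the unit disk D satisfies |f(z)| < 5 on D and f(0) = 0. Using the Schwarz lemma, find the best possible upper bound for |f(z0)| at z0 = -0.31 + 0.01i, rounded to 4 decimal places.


Step 1: g = f/5 maps D -> D with g(0) = 0, so by the Schwarz lemma |g(z)| <= |z|, i.e. |f(z)| <= 5|z|; this is sharp (f(z) = 5z).
Step 2: |z0|^2 = (-0.31)^2 + 0.01^2 = 0.0962
Step 3: |z0| = sqrt(0.0962) = 0.310161
Step 4: Best bound = 5 * |z0| = 5 * 0.310161 = 1.5508

1.5508


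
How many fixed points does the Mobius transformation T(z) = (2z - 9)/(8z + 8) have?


Step 1: Fixed points satisfy T(z) = z
Step 2: 8z^2 + 6z + 9 = 0
Step 3: Discriminant = 6^2 - 4*8*9 = -252
Step 4: Number of fixed points = 2

2


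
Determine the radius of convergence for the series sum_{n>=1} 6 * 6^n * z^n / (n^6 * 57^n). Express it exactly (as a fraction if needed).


Step 1: General term a_n = 6 * 6^n / (n^6 * 57^n)
Step 2: By the root test, |a_n|^(1/n) = 6^(1/n) * 6 / (n^(6/n) * 57) -> 6/57 as n -> infinity (since 6^(1/n) -> 1 and n^(6/n) -> 1)
Step 3: R = 1/lim|a_n|^(1/n) = 57/6 = 19/2

19/2


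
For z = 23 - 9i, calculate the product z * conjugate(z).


Step 1: conj(z) = 23 + 9i
Step 2: z * conj(z) = 23^2 + (-9)^2
Step 3: = 529 + 81 = 610

610


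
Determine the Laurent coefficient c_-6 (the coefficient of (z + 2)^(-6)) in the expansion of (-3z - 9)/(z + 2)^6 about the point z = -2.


Step 1: Write the numerator in powers of (z + 2): -3z - 9 = -3(z + 2) + (-3*(-2) - 9) = -3(z + 2) - 3
Step 2: Divide by (z + 2)^6: f(z) = -3(z + 2)^(-6) - 3(z + 2)^(-5)
Step 3: This finite sum is the Laurent series of f about z = -2.
Step 4: Coefficient of (z + 2)^(-6) = -3*(-2) - 9 = -3

-3


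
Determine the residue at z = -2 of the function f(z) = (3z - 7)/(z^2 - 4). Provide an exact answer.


Step 1: Q(z) = z^2 - 4 = (z + 2)(z - 2)
Step 2: Q'(z) = 2z
Step 3: Q'(-2) = -4, P(-2) = -13
Step 4: Res = P(-2)/Q'(-2) = -13/(-4) = 13/4

13/4


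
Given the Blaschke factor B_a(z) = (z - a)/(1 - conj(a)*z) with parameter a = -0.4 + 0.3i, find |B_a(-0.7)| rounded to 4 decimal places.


Step 1: Numerator z0 - a = -0.7 - (-0.4 + 0.3i) = -0.3 - 0.3i
Step 2: Denominator 1 - conj(a)*z0 = 1 - (-0.4 - 0.3i)*(-0.7) = 0.72 - 0.21i
Step 3: |z0 - a|^2 = (-0.3)^2 + (-0.3)^2 = 0.18; |1 - conj(a)*z0|^2 = 0.72^2 + (-0.21)^2 = 0.5625
Step 4: |B_a(-0.7)| = sqrt(0.18 / 0.5625) = sqrt(0.32)
Step 5: = 0.5657

0.5657


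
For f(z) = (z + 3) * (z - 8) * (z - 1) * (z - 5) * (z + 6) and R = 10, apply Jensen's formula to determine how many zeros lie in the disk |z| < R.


Jensen's formula: (1/2pi)*integral log|f(Re^it)|dt = log|f(0)| + sum_{|a_k|<R} log(R/|a_k|)
Step 1: f(0) = 3 * (-8) * (-1) * (-5) * 6 = -720
Step 2: log|f(0)| = log|-3| + log|8| + log|1| + log|5| + log|-6| = 6.5793
Step 3: Zeros inside |z| < 10: -3, 8, 1, 5, -6
Step 4: Jensen sum = log(10/3) + log(10/8) + log(10/1) + log(10/5) + log(10/6) = 4.9337
Step 5: n(R) = number of terms in the Jensen sum = count of zeros inside |z| < 10 = 5

5


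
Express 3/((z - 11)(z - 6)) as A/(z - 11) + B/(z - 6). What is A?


Step 1: Multiply both sides by (z - 11) and set z = 11
Step 2: A = 3 / (11 - 6)
Step 3: A = 3 / 5
Step 4: A = 3/5

3/5


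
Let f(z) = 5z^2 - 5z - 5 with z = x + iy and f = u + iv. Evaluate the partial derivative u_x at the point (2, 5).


Step 1: f(z) = 5(x+iy)^2 - 5(x+iy) - 5
Step 2: u = 5(x^2 - y^2) - 5x - 5
Step 3: u_x = 10x - 5
Step 4: At (2, 5): u_x = 20 - 5 = 15

15


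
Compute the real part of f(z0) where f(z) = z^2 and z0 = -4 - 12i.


Step 1: z0 = -4 - 12i
Step 2: z0^2 = (-4)^2 - (-12)^2 + 96i
Step 3: real part = 16 - 144 = -128

-128


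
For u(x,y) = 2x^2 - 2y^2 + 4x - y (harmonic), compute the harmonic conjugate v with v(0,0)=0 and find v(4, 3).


Step 1: v_x = -u_y = 4y + 1
Step 2: v_y = u_x = 4x + 4
Step 3: v = 4xy + x + 4y + C
Step 4: v(0,0) = 0 => C = 0
Step 5: v(4, 3) = 64

64


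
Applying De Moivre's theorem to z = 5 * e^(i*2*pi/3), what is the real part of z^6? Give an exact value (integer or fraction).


Step 1: By De Moivre's theorem, z^6 = 5^6 * e^(i*6*2*pi/3) = 15625 * (cos(4*pi) + i*sin(4*pi))
Step 2: |z|^6 = 5^6 = 15625
Step 3: Reduce the angle mod 2*pi: 4*pi - 4*pi = 0
Step 4: cos(0) = 1
Step 5: Re(z^6) = 15625 * 1 = 15625

15625


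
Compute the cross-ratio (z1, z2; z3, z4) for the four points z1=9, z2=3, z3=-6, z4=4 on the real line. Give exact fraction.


Step 1: (z1-z3)(z2-z4) = 15 * (-1) = -15
Step 2: (z1-z4)(z2-z3) = 5 * 9 = 45
Step 3: Cross-ratio = -15/45 = -1/3

-1/3


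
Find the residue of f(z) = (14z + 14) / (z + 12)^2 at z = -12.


Step 1: Pole of order 2 at z = -12
Step 2: Res = lim d/dz [(z + 12)^2 * f(z)] as z -> -12
Step 3: (z + 12)^2 * f(z) = 14z + 14
Step 4: d/dz[14z + 14] = 14

14


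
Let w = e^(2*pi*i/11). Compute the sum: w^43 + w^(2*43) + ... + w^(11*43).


Step 1: The sum sum_{j=1}^{n} w^(k*j) equals n if n | k, else 0.
Step 2: Here n = 11, k = 43
Step 3: Does n divide k? 11 | 43 -> False
Step 4: Sum = 0

0


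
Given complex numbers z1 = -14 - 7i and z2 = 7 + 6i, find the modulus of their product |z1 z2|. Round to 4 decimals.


Step 1: |z1| = sqrt((-14)^2 + (-7)^2) = sqrt(245)
Step 2: |z2| = sqrt(7^2 + 6^2) = sqrt(85)
Step 3: |z1*z2| = |z1|*|z2| = sqrt(245) * sqrt(85) = sqrt(245 * 85) = sqrt(20825)
Step 4: = 144.3087

144.3087


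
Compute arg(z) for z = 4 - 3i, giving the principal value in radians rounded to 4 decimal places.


Step 1: z = 4 - 3i
Step 2: arg(z) = atan2(-3, 4)
Step 3: arg(z) = -0.6435

-0.6435


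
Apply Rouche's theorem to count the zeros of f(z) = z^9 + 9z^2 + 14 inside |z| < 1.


Step 1: On |z| = 1 the three terms have sizes |z^9| = 1^9 = 1, |9z^2| = 9*1^2 = 9, |14| = 14
Step 2: The dominant term is g(z) = 14; let h(z) = z^9 + 9z^2 so f = g + h
Step 3: On |z| = 1: |g| = 14 and |h| <= 1 + 9 = 10
Step 4: Since 14 > 10, |h| < |g| on |z| = 1, so by Rouche f has the same number of zeros as g inside |z| < 1
Step 5: g(z) = 14 is a nonzero constant with no zeros inside |z| < 1. Answer = 0

0


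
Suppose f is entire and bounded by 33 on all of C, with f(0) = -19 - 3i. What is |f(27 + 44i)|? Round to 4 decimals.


Step 1: By Liouville's theorem, a bounded entire function is constant.
Step 2: f(z) = f(0) = -19 - 3i for all z.
Step 3: |f(w)| = |-19 - 3i| = sqrt(361 + 9)
Step 4: = 19.2354

19.2354


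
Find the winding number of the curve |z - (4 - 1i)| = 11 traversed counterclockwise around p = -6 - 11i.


Step 1: Center c = (4, -1), radius = 11
Step 2: |p - c|^2 = (-10)^2 + (-10)^2 = 200
Step 3: r^2 = 121
Step 4: |p-c| > r so winding number = 0

0


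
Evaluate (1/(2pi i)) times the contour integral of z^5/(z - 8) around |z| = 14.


Step 1: f(z) = z^5, a = 8 is inside |z| = 14
Step 2: By Cauchy integral formula: (1/(2pi*i)) * integral = f(a)
Step 3: f(8) = 8^5 = 32768

32768


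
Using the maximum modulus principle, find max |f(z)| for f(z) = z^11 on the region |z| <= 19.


Step 1: On |z| = 19, |f(z)| = |z|^11 = 19^11
Step 2: By maximum modulus principle, maximum is on boundary.
Step 3: Maximum = 116490258898219 = 116490258898219

116490258898219


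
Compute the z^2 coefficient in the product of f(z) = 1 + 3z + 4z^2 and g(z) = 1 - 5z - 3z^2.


Step 1: z^2 term in f*g comes from: (1)*(-3z^2) + (3z)*(-5z) + (4z^2)*(1)
Step 2: = -3 - 15 + 4
Step 3: = -14

-14


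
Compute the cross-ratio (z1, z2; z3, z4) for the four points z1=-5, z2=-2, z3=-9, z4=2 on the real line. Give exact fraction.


Step 1: (z1-z3)(z2-z4) = 4 * (-4) = -16
Step 2: (z1-z4)(z2-z3) = (-7) * 7 = -49
Step 3: Cross-ratio = 16/49 = 16/49

16/49


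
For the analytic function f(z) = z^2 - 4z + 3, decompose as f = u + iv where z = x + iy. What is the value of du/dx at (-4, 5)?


Step 1: f(z) = (x+iy)^2 - 4(x+iy) + 3
Step 2: u = (x^2 - y^2) - 4x + 3
Step 3: u_x = 2x - 4
Step 4: At (-4, 5): u_x = -8 - 4 = -12

-12


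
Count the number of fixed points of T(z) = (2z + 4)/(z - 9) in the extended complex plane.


Step 1: Fixed points satisfy T(z) = z
Step 2: z^2 - 11z - 4 = 0
Step 3: Discriminant = (-11)^2 - 4*1*(-4) = 137
Step 4: Number of fixed points = 2

2


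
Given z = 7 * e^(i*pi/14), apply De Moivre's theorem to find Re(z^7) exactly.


Step 1: By De Moivre's theorem, z^7 = 7^7 * e^(i*7*pi/14) = 823543 * (cos(pi/2) + i*sin(pi/2))
Step 2: |z|^7 = 7^7 = 823543
Step 3: The angle pi/2 already lies in [0, 2*pi)
Step 4: cos(pi/2) = 0
Step 5: Re(z^7) = 823543 * 0 = 0

0


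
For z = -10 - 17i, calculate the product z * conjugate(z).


Step 1: conj(z) = -10 + 17i
Step 2: z * conj(z) = (-10)^2 + (-17)^2
Step 3: = 100 + 289 = 389

389


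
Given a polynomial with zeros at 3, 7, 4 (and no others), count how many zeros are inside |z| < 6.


Step 1: Check each root:
  z = 3: |3| = 3 < 6
  z = 7: |7| = 7 >= 6
  z = 4: |4| = 4 < 6
Step 2: Count = 2

2


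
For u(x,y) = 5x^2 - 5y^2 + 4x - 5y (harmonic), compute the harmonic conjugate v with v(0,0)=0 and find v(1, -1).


Step 1: v_x = -u_y = 10y + 5
Step 2: v_y = u_x = 10x + 4
Step 3: v = 10xy + 5x + 4y + C
Step 4: v(0,0) = 0 => C = 0
Step 5: v(1, -1) = -9

-9


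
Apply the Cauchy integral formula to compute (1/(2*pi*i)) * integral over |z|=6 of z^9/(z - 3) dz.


Step 1: f(z) = z^9, a = 3 is inside |z| = 6
Step 2: By Cauchy integral formula: (1/(2pi*i)) * integral = f(a)
Step 3: f(3) = 3^9 = 19683

19683


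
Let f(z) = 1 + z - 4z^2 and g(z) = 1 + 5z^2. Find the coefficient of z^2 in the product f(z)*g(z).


Step 1: z^2 term in f*g comes from: (1)*(5z^2) + (z)*(0) + (-4z^2)*(1)
Step 2: = 5 + 0 - 4
Step 3: = 1

1


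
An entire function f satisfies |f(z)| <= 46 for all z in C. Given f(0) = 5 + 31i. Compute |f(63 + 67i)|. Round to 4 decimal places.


Step 1: By Liouville's theorem, a bounded entire function is constant.
Step 2: f(z) = f(0) = 5 + 31i for all z.
Step 3: |f(w)| = |5 + 31i| = sqrt(25 + 961)
Step 4: = 31.4006

31.4006


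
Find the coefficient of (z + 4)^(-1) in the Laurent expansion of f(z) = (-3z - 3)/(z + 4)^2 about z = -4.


Step 1: Write the numerator in powers of (z + 4): -3z - 3 = -3(z + 4) + (-3*(-4) - 3) = -3(z + 4) + 9
Step 2: Divide by (z + 4)^2: f(z) = 9(z + 4)^(-2) - 3(z + 4)^(-1)
Step 3: This finite sum is the Laurent series of f about z = -4.
Step 4: Coefficient of (z + 4)^(-1) = coefficient of (z + 4) in the re-centred numerator = -3

-3
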